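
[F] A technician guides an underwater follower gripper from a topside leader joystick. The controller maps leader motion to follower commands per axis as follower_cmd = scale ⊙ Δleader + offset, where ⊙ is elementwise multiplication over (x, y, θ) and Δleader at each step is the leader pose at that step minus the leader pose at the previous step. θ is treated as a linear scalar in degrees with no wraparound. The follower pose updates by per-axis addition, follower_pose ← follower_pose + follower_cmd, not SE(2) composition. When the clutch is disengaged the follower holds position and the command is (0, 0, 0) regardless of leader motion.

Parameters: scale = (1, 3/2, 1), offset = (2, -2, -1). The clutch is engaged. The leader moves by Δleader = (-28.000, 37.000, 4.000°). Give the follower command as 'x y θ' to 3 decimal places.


-26.000 53.500 3.000

axis x: 1·-28.000 + 2 = -26.000
axis y: 3/2·37.000 + -2 = 53.500
axis θ: 1·4.000 + -1 = 3.000


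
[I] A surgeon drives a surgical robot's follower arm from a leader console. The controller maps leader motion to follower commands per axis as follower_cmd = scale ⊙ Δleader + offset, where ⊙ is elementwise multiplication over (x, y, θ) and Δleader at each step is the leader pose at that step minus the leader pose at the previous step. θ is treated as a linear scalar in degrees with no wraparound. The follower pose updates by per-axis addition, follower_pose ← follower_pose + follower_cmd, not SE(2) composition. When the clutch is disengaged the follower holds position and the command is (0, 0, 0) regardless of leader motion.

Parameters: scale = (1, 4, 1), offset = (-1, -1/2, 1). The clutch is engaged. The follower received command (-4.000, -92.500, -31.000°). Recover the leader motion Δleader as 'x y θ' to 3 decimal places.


axis x: (-4.000 − -1) / (1) = -3.000
axis y: (-92.500 − -1/2) / (4) = -23.000
axis θ: (-31.000 − 1) / (1) = -32.000

-3.000 -23.000 -32.000


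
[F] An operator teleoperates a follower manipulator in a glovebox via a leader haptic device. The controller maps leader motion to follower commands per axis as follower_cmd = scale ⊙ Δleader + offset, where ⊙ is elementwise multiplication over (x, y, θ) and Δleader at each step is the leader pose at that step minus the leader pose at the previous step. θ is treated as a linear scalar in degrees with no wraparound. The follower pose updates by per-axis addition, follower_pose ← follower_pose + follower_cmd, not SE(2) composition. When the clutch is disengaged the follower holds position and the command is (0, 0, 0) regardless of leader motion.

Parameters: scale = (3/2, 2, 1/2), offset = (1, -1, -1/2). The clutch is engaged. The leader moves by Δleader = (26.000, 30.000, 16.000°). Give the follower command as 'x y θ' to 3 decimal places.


40.000 59.000 7.500

axis x: 3/2·26.000 + 1 = 40.000
axis y: 2·30.000 + -1 = 59.000
axis θ: 1/2·16.000 + -1/2 = 7.500


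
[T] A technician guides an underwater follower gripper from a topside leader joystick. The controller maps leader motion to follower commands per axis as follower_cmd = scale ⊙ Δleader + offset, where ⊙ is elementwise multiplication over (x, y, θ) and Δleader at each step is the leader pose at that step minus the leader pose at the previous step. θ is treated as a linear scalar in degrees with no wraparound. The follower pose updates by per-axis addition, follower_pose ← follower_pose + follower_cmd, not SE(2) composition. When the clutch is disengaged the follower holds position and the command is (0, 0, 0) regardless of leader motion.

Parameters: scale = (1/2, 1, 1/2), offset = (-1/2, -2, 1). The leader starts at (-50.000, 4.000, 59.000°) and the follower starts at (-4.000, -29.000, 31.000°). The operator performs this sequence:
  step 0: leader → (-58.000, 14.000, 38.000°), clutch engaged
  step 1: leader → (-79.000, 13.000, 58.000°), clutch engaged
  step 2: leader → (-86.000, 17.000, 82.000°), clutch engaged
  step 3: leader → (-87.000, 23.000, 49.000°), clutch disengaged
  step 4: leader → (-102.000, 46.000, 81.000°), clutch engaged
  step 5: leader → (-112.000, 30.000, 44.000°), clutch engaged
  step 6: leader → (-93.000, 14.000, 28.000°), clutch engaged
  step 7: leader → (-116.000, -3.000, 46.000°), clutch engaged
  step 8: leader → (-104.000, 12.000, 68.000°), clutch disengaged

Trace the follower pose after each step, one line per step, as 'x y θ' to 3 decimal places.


step 0: Δleader=(-8.000, 10.000, -21.000°), engaged; cmd=(-4.500, 8.000, -9.500°) → follower=(-8.500, -21.000, 21.500°)
step 1: Δleader=(-21.000, -1.000, 20.000°), engaged; cmd=(-11.000, -3.000, 11.000°) → follower=(-19.500, -24.000, 32.500°)
step 2: Δleader=(-7.000, 4.000, 24.000°), engaged; cmd=(-4.000, 2.000, 13.000°) → follower=(-23.500, -22.000, 45.500°)
step 3: Δleader=(-1.000, 6.000, -33.000°), disengaged; cmd=(0,0,0) → follower holds at (-23.500, -22.000, 45.500°)
step 4: Δleader=(-15.000, 23.000, 32.000°), engaged; cmd=(-8.000, 21.000, 17.000°) → follower=(-31.500, -1.000, 62.500°)
step 5: Δleader=(-10.000, -16.000, -37.000°), engaged; cmd=(-5.500, -18.000, -17.500°) → follower=(-37.000, -19.000, 45.000°)
step 6: Δleader=(19.000, -16.000, -16.000°), engaged; cmd=(9.000, -18.000, -7.000°) → follower=(-28.000, -37.000, 38.000°)
step 7: Δleader=(-23.000, -17.000, 18.000°), engaged; cmd=(-12.000, -19.000, 10.000°) → follower=(-40.000, -56.000, 48.000°)
step 8: Δleader=(12.000, 15.000, 22.000°), disengaged; cmd=(0,0,0) → follower holds at (-40.000, -56.000, 48.000°)

-8.500 -21.000 21.500
-19.500 -24.000 32.500
-23.500 -22.000 45.500
-23.500 -22.000 45.500
-31.500 -1.000 62.500
-37.000 -19.000 45.000
-28.000 -37.000 38.000
-40.000 -56.000 48.000
-40.000 -56.000 48.000


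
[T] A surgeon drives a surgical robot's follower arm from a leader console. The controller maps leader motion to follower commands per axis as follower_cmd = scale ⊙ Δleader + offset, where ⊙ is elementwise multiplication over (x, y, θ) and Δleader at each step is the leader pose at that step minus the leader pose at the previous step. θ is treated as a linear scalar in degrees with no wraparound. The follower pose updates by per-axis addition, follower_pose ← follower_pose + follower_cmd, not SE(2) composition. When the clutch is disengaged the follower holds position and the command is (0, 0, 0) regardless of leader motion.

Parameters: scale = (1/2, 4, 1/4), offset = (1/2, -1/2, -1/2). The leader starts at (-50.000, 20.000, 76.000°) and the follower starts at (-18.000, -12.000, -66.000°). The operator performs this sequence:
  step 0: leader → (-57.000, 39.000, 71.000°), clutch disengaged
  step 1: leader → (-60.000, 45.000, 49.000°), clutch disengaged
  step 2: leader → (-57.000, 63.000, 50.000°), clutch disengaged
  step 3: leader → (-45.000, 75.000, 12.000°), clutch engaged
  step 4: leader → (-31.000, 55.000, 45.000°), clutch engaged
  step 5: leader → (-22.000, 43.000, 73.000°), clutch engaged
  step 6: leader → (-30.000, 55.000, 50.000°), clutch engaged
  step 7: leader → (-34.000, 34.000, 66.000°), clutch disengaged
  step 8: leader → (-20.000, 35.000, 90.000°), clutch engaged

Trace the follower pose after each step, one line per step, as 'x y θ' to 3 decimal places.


-18.000 -12.000 -66.000
-18.000 -12.000 -66.000
-18.000 -12.000 -66.000
-11.500 35.500 -76.000
-4.000 -45.000 -68.250
1.000 -93.500 -61.750
-2.500 -46.000 -68.000
-2.500 -46.000 -68.000
5.000 -42.500 -62.500

step 0: Δleader=(-7.000, 19.000, -5.000°), disengaged; cmd=(0,0,0) → follower holds at (-18.000, -12.000, -66.000°)
step 1: Δleader=(-3.000, 6.000, -22.000°), disengaged; cmd=(0,0,0) → follower holds at (-18.000, -12.000, -66.000°)
step 2: Δleader=(3.000, 18.000, 1.000°), disengaged; cmd=(0,0,0) → follower holds at (-18.000, -12.000, -66.000°)
step 3: Δleader=(12.000, 12.000, -38.000°), engaged; cmd=(6.500, 47.500, -10.000°) → follower=(-11.500, 35.500, -76.000°)
step 4: Δleader=(14.000, -20.000, 33.000°), engaged; cmd=(7.500, -80.500, 7.750°) → follower=(-4.000, -45.000, -68.250°)
step 5: Δleader=(9.000, -12.000, 28.000°), engaged; cmd=(5.000, -48.500, 6.500°) → follower=(1.000, -93.500, -61.750°)
step 6: Δleader=(-8.000, 12.000, -23.000°), engaged; cmd=(-3.500, 47.500, -6.250°) → follower=(-2.500, -46.000, -68.000°)
step 7: Δleader=(-4.000, -21.000, 16.000°), disengaged; cmd=(0,0,0) → follower holds at (-2.500, -46.000, -68.000°)
step 8: Δleader=(14.000, 1.000, 24.000°), engaged; cmd=(7.500, 3.500, 5.500°) → follower=(5.000, -42.500, -62.500°)


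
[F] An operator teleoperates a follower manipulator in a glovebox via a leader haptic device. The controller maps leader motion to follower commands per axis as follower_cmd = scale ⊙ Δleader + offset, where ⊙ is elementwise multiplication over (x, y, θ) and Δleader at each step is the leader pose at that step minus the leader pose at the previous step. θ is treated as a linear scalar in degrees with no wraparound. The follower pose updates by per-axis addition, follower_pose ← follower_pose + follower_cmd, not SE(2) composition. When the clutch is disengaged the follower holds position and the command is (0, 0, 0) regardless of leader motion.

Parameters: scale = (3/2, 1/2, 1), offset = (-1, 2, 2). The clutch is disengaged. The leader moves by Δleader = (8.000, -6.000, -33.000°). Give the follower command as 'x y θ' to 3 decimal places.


clutch disengaged → follower holds; cmd = (0, 0, 0)

0.000 0.000 0.000


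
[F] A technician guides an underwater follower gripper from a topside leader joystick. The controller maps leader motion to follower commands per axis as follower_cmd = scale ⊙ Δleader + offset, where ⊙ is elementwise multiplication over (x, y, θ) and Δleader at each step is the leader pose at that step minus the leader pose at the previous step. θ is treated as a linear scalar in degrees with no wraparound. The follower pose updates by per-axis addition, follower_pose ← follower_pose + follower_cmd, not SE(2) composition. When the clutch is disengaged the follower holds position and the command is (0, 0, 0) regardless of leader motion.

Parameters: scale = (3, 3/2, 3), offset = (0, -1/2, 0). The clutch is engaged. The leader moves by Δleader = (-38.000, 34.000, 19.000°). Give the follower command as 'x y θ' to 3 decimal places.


axis x: 3·-38.000 + 0 = -114.000
axis y: 3/2·34.000 + -1/2 = 50.500
axis θ: 3·19.000 + 0 = 57.000

-114.000 50.500 57.000


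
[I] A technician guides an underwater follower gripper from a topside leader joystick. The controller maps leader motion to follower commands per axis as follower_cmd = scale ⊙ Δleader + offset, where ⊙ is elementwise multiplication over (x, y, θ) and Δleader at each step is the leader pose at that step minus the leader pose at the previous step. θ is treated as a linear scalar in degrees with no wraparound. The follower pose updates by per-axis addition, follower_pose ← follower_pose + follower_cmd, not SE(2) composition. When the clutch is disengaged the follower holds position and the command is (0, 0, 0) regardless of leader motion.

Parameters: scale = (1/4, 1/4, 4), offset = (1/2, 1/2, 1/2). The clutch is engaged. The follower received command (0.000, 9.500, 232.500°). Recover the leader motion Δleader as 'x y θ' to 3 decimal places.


-2.000 36.000 58.000

axis x: (0.000 − 1/2) / (1/4) = -2.000
axis y: (9.500 − 1/2) / (1/4) = 36.000
axis θ: (232.500 − 1/2) / (4) = 58.000


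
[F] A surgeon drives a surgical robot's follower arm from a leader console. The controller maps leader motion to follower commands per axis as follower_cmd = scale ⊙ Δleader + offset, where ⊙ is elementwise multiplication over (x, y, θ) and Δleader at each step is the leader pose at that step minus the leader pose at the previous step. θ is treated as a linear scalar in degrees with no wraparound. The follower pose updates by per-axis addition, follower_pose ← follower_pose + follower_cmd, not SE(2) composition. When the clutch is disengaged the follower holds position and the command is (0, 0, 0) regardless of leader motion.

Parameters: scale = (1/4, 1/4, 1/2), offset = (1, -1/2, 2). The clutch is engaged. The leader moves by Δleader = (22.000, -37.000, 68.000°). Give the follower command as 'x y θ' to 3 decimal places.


6.500 -9.750 36.000

axis x: 1/4·22.000 + 1 = 6.500
axis y: 1/4·-37.000 + -1/2 = -9.750
axis θ: 1/2·68.000 + 2 = 36.000


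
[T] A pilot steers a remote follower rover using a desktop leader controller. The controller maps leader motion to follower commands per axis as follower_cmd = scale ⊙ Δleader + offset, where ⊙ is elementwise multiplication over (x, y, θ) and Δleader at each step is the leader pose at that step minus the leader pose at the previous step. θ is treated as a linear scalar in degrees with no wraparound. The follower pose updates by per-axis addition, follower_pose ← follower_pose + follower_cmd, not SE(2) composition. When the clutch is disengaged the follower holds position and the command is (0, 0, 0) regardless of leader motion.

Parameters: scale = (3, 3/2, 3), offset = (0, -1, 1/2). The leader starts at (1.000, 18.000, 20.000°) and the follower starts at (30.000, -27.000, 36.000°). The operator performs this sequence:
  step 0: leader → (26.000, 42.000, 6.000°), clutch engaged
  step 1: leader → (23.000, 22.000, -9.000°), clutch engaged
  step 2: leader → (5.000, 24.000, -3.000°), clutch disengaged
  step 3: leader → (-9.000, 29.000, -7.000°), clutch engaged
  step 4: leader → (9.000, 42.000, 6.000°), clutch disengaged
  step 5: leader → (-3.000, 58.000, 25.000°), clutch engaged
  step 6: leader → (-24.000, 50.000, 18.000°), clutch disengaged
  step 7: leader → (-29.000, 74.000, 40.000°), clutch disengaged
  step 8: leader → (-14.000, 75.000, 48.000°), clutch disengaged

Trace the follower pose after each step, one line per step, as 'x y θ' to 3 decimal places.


105.000 8.000 -5.500
96.000 -23.000 -50.000
96.000 -23.000 -50.000
54.000 -16.500 -61.500
54.000 -16.500 -61.500
18.000 6.500 -4.000
18.000 6.500 -4.000
18.000 6.500 -4.000
18.000 6.500 -4.000

step 0: Δleader=(25.000, 24.000, -14.000°), engaged; cmd=(75.000, 35.000, -41.500°) → follower=(105.000, 8.000, -5.500°)
step 1: Δleader=(-3.000, -20.000, -15.000°), engaged; cmd=(-9.000, -31.000, -44.500°) → follower=(96.000, -23.000, -50.000°)
step 2: Δleader=(-18.000, 2.000, 6.000°), disengaged; cmd=(0,0,0) → follower holds at (96.000, -23.000, -50.000°)
step 3: Δleader=(-14.000, 5.000, -4.000°), engaged; cmd=(-42.000, 6.500, -11.500°) → follower=(54.000, -16.500, -61.500°)
step 4: Δleader=(18.000, 13.000, 13.000°), disengaged; cmd=(0,0,0) → follower holds at (54.000, -16.500, -61.500°)
step 5: Δleader=(-12.000, 16.000, 19.000°), engaged; cmd=(-36.000, 23.000, 57.500°) → follower=(18.000, 6.500, -4.000°)
step 6: Δleader=(-21.000, -8.000, -7.000°), disengaged; cmd=(0,0,0) → follower holds at (18.000, 6.500, -4.000°)
step 7: Δleader=(-5.000, 24.000, 22.000°), disengaged; cmd=(0,0,0) → follower holds at (18.000, 6.500, -4.000°)
step 8: Δleader=(15.000, 1.000, 8.000°), disengaged; cmd=(0,0,0) → follower holds at (18.000, 6.500, -4.000°)


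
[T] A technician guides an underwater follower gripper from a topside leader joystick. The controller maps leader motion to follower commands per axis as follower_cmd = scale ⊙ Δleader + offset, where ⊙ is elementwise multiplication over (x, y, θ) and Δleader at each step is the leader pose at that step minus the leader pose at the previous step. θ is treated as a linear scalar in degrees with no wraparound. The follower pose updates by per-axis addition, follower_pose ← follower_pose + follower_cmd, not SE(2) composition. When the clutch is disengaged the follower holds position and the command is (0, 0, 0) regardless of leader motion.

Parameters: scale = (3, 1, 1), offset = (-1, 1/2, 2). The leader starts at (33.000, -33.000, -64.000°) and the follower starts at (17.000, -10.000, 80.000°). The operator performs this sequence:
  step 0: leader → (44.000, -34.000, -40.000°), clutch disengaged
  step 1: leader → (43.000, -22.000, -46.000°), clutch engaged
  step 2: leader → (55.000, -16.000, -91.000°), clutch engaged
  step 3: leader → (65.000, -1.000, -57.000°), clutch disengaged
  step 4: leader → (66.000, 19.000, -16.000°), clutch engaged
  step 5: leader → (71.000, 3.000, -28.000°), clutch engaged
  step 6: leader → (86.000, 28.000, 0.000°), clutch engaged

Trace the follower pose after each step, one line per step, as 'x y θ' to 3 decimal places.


step 0: Δleader=(11.000, -1.000, 24.000°), disengaged; cmd=(0,0,0) → follower holds at (17.000, -10.000, 80.000°)
step 1: Δleader=(-1.000, 12.000, -6.000°), engaged; cmd=(-4.000, 12.500, -4.000°) → follower=(13.000, 2.500, 76.000°)
step 2: Δleader=(12.000, 6.000, -45.000°), engaged; cmd=(35.000, 6.500, -43.000°) → follower=(48.000, 9.000, 33.000°)
step 3: Δleader=(10.000, 15.000, 34.000°), disengaged; cmd=(0,0,0) → follower holds at (48.000, 9.000, 33.000°)
step 4: Δleader=(1.000, 20.000, 41.000°), engaged; cmd=(2.000, 20.500, 43.000°) → follower=(50.000, 29.500, 76.000°)
step 5: Δleader=(5.000, -16.000, -12.000°), engaged; cmd=(14.000, -15.500, -10.000°) → follower=(64.000, 14.000, 66.000°)
step 6: Δleader=(15.000, 25.000, 28.000°), engaged; cmd=(44.000, 25.500, 30.000°) → follower=(108.000, 39.500, 96.000°)

17.000 -10.000 80.000
13.000 2.500 76.000
48.000 9.000 33.000
48.000 9.000 33.000
50.000 29.500 76.000
64.000 14.000 66.000
108.000 39.500 96.000


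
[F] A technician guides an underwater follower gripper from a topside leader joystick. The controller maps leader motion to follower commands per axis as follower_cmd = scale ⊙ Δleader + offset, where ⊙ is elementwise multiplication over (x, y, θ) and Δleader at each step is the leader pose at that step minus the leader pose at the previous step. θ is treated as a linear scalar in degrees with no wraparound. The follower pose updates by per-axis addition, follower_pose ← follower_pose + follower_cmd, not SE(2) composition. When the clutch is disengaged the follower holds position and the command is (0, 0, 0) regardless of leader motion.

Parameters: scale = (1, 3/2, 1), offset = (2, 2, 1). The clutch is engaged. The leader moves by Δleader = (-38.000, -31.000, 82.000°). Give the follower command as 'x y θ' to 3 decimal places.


axis x: 1·-38.000 + 2 = -36.000
axis y: 3/2·-31.000 + 2 = -44.500
axis θ: 1·82.000 + 1 = 83.000

-36.000 -44.500 83.000


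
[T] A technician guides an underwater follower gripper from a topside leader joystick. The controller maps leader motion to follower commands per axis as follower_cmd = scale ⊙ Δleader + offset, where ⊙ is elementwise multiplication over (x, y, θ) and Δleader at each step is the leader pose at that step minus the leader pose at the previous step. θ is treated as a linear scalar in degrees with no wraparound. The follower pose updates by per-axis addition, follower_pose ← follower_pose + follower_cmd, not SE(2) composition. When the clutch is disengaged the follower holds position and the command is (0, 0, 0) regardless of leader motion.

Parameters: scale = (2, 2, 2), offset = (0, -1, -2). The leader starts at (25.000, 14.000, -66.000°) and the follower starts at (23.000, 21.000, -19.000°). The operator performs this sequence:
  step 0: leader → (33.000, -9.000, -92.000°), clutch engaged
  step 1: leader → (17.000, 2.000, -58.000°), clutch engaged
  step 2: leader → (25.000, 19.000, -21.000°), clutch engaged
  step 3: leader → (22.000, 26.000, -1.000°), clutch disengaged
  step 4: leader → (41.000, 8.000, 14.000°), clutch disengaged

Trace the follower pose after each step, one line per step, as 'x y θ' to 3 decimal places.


step 0: Δleader=(8.000, -23.000, -26.000°), engaged; cmd=(16.000, -47.000, -54.000°) → follower=(39.000, -26.000, -73.000°)
step 1: Δleader=(-16.000, 11.000, 34.000°), engaged; cmd=(-32.000, 21.000, 66.000°) → follower=(7.000, -5.000, -7.000°)
step 2: Δleader=(8.000, 17.000, 37.000°), engaged; cmd=(16.000, 33.000, 72.000°) → follower=(23.000, 28.000, 65.000°)
step 3: Δleader=(-3.000, 7.000, 20.000°), disengaged; cmd=(0,0,0) → follower holds at (23.000, 28.000, 65.000°)
step 4: Δleader=(19.000, -18.000, 15.000°), disengaged; cmd=(0,0,0) → follower holds at (23.000, 28.000, 65.000°)

39.000 -26.000 -73.000
7.000 -5.000 -7.000
23.000 28.000 65.000
23.000 28.000 65.000
23.000 28.000 65.000


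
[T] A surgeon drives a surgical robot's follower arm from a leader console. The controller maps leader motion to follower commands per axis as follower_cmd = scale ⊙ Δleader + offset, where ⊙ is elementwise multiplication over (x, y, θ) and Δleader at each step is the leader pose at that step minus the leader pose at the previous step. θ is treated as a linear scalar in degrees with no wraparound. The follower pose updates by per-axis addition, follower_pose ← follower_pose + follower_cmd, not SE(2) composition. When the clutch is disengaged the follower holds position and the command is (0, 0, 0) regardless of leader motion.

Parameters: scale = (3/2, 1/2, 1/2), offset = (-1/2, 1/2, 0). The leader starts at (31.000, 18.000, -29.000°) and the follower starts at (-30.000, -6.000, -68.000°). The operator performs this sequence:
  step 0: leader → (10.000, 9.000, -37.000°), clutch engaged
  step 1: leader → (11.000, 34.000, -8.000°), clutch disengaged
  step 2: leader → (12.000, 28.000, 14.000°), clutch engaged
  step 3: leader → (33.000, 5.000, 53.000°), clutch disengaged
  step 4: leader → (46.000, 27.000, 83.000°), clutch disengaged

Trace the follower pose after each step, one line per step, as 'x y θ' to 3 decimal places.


step 0: Δleader=(-21.000, -9.000, -8.000°), engaged; cmd=(-32.000, -4.000, -4.000°) → follower=(-62.000, -10.000, -72.000°)
step 1: Δleader=(1.000, 25.000, 29.000°), disengaged; cmd=(0,0,0) → follower holds at (-62.000, -10.000, -72.000°)
step 2: Δleader=(1.000, -6.000, 22.000°), engaged; cmd=(1.000, -2.500, 11.000°) → follower=(-61.000, -12.500, -61.000°)
step 3: Δleader=(21.000, -23.000, 39.000°), disengaged; cmd=(0,0,0) → follower holds at (-61.000, -12.500, -61.000°)
step 4: Δleader=(13.000, 22.000, 30.000°), disengaged; cmd=(0,0,0) → follower holds at (-61.000, -12.500, -61.000°)

-62.000 -10.000 -72.000
-62.000 -10.000 -72.000
-61.000 -12.500 -61.000
-61.000 -12.500 -61.000
-61.000 -12.500 -61.000


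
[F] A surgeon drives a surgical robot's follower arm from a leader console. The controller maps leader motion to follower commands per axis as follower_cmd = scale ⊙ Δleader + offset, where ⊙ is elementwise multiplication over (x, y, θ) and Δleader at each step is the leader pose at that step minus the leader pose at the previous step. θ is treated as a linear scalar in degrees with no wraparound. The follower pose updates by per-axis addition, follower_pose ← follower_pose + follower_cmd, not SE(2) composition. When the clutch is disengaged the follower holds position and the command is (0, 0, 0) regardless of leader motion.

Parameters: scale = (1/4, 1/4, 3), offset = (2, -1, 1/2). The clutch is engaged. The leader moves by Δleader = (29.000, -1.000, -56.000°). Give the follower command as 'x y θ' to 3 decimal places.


9.250 -1.250 -167.500

axis x: 1/4·29.000 + 2 = 9.250
axis y: 1/4·-1.000 + -1 = -1.250
axis θ: 3·-56.000 + 1/2 = -167.500


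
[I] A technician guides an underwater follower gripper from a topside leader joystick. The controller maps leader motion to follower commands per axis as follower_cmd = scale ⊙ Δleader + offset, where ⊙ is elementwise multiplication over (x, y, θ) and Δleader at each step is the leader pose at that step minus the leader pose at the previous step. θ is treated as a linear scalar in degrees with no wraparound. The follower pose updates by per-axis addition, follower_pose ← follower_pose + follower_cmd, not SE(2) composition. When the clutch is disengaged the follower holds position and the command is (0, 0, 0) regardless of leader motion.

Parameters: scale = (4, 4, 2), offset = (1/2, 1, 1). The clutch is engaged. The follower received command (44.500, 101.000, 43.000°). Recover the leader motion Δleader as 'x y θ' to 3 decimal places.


11.000 25.000 21.000

axis x: (44.500 − 1/2) / (4) = 11.000
axis y: (101.000 − 1) / (4) = 25.000
axis θ: (43.000 − 1) / (2) = 21.000


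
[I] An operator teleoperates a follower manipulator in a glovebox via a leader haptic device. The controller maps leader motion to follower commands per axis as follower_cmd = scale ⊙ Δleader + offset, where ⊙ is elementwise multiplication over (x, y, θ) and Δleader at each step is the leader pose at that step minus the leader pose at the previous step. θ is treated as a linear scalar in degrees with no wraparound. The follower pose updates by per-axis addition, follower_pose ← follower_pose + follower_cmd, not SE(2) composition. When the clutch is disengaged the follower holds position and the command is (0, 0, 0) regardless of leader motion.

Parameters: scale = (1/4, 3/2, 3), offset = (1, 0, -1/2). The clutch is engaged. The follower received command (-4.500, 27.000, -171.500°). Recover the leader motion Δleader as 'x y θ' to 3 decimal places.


axis x: (-4.500 − 1) / (1/4) = -22.000
axis y: (27.000 − 0) / (3/2) = 18.000
axis θ: (-171.500 − -1/2) / (3) = -57.000

-22.000 18.000 -57.000


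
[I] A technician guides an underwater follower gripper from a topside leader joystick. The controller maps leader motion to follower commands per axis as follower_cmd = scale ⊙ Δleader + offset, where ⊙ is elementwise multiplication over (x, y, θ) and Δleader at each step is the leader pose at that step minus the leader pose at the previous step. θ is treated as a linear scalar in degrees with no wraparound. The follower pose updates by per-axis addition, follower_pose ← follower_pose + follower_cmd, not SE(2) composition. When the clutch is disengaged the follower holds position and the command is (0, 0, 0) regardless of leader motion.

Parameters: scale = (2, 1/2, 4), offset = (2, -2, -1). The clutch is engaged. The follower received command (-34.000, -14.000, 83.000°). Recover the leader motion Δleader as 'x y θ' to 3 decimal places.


axis x: (-34.000 − 2) / (2) = -18.000
axis y: (-14.000 − -2) / (1/2) = -24.000
axis θ: (83.000 − -1) / (4) = 21.000

-18.000 -24.000 21.000


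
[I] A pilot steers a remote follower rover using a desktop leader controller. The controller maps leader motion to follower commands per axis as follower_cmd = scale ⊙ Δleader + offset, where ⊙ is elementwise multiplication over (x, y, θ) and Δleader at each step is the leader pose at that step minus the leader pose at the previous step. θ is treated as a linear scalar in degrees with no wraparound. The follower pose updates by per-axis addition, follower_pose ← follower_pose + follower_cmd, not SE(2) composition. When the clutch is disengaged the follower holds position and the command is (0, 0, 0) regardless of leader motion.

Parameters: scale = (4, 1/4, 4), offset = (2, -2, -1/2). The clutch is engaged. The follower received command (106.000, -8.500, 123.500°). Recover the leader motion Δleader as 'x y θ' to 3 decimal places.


26.000 -26.000 31.000

axis x: (106.000 − 2) / (4) = 26.000
axis y: (-8.500 − -2) / (1/4) = -26.000
axis θ: (123.500 − -1/2) / (4) = 31.000


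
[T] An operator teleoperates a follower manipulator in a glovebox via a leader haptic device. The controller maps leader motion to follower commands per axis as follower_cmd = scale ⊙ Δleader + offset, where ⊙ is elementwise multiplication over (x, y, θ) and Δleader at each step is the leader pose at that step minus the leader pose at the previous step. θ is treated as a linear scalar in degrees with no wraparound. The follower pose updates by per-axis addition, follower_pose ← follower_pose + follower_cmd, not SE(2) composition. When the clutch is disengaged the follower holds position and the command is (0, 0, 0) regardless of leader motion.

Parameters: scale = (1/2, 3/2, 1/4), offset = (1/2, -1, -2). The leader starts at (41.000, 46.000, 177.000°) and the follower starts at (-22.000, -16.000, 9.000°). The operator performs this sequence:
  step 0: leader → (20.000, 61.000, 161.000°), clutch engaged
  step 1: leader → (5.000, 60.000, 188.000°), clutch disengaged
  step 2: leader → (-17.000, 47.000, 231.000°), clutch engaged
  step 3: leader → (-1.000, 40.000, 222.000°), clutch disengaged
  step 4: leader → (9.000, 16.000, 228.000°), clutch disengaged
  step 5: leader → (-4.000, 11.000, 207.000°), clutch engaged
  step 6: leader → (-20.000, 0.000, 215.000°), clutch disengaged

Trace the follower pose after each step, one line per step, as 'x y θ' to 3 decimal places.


step 0: Δleader=(-21.000, 15.000, -16.000°), engaged; cmd=(-10.000, 21.500, -6.000°) → follower=(-32.000, 5.500, 3.000°)
step 1: Δleader=(-15.000, -1.000, 27.000°), disengaged; cmd=(0,0,0) → follower holds at (-32.000, 5.500, 3.000°)
step 2: Δleader=(-22.000, -13.000, 43.000°), engaged; cmd=(-10.500, -20.500, 8.750°) → follower=(-42.500, -15.000, 11.750°)
step 3: Δleader=(16.000, -7.000, -9.000°), disengaged; cmd=(0,0,0) → follower holds at (-42.500, -15.000, 11.750°)
step 4: Δleader=(10.000, -24.000, 6.000°), disengaged; cmd=(0,0,0) → follower holds at (-42.500, -15.000, 11.750°)
step 5: Δleader=(-13.000, -5.000, -21.000°), engaged; cmd=(-6.000, -8.500, -7.250°) → follower=(-48.500, -23.500, 4.500°)
step 6: Δleader=(-16.000, -11.000, 8.000°), disengaged; cmd=(0,0,0) → follower holds at (-48.500, -23.500, 4.500°)

-32.000 5.500 3.000
-32.000 5.500 3.000
-42.500 -15.000 11.750
-42.500 -15.000 11.750
-42.500 -15.000 11.750
-48.500 -23.500 4.500
-48.500 -23.500 4.500


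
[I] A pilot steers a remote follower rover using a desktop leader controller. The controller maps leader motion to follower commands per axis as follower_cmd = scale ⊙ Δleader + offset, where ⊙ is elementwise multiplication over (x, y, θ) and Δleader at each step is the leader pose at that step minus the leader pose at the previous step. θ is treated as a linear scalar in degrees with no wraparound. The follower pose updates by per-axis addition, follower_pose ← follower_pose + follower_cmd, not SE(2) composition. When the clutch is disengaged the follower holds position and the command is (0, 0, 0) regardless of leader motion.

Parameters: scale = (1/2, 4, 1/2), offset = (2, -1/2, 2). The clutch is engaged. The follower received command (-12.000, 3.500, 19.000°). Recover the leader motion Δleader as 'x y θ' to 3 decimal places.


-28.000 1.000 34.000

axis x: (-12.000 − 2) / (1/2) = -28.000
axis y: (3.500 − -1/2) / (4) = 1.000
axis θ: (19.000 − 2) / (1/2) = 34.000


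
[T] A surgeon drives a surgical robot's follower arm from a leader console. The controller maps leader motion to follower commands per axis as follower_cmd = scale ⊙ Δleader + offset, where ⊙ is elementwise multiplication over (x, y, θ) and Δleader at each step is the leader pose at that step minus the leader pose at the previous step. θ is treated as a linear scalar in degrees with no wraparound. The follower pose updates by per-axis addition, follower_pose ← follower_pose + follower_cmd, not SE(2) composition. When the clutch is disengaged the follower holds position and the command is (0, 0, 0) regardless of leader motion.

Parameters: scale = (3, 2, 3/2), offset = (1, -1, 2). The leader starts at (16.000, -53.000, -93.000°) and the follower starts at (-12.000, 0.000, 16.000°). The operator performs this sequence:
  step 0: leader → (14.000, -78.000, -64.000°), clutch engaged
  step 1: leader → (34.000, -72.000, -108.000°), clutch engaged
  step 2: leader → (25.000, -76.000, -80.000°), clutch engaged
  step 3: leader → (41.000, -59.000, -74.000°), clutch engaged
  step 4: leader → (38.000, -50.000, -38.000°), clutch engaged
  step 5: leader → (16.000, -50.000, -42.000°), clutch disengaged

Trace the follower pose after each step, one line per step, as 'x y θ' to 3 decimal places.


-17.000 -51.000 61.500
44.000 -40.000 -2.500
18.000 -49.000 41.500
67.000 -16.000 52.500
59.000 1.000 108.500
59.000 1.000 108.500

step 0: Δleader=(-2.000, -25.000, 29.000°), engaged; cmd=(-5.000, -51.000, 45.500°) → follower=(-17.000, -51.000, 61.500°)
step 1: Δleader=(20.000, 6.000, -44.000°), engaged; cmd=(61.000, 11.000, -64.000°) → follower=(44.000, -40.000, -2.500°)
step 2: Δleader=(-9.000, -4.000, 28.000°), engaged; cmd=(-26.000, -9.000, 44.000°) → follower=(18.000, -49.000, 41.500°)
step 3: Δleader=(16.000, 17.000, 6.000°), engaged; cmd=(49.000, 33.000, 11.000°) → follower=(67.000, -16.000, 52.500°)
step 4: Δleader=(-3.000, 9.000, 36.000°), engaged; cmd=(-8.000, 17.000, 56.000°) → follower=(59.000, 1.000, 108.500°)
step 5: Δleader=(-22.000, 0.000, -4.000°), disengaged; cmd=(0,0,0) → follower holds at (59.000, 1.000, 108.500°)


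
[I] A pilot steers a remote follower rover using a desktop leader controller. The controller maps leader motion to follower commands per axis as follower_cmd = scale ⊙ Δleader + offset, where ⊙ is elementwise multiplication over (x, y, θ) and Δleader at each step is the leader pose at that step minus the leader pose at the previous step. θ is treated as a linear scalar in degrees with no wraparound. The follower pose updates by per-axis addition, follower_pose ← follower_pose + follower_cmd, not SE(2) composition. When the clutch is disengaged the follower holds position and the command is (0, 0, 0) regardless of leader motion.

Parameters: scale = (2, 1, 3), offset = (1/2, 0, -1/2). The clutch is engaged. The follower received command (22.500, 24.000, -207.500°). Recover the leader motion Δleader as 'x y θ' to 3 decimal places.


axis x: (22.500 − 1/2) / (2) = 11.000
axis y: (24.000 − 0) / (1) = 24.000
axis θ: (-207.500 − -1/2) / (3) = -69.000

11.000 24.000 -69.000


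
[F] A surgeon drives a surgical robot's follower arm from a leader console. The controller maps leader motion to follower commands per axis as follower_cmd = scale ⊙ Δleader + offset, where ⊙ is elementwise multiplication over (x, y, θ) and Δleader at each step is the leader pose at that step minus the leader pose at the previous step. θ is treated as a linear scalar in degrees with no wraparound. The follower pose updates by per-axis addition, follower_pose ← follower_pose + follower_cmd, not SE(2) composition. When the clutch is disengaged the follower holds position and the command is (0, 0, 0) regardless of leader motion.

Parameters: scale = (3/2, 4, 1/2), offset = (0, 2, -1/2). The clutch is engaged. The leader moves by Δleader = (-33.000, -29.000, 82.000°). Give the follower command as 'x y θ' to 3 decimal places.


axis x: 3/2·-33.000 + 0 = -49.500
axis y: 4·-29.000 + 2 = -114.000
axis θ: 1/2·82.000 + -1/2 = 40.500

-49.500 -114.000 40.500


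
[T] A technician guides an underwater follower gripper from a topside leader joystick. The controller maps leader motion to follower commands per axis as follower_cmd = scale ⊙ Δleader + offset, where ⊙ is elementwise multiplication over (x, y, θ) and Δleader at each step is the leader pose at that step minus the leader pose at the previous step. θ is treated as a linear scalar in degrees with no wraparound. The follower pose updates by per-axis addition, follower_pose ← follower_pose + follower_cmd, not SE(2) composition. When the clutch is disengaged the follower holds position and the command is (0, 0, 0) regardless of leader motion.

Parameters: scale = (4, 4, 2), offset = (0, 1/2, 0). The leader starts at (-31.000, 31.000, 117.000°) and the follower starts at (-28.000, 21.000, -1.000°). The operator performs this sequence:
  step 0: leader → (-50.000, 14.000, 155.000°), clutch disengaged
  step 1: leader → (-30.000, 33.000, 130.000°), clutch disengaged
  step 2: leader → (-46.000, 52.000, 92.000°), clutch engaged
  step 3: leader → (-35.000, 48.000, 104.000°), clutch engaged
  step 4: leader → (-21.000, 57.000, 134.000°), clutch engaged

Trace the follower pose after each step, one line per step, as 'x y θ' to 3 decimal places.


-28.000 21.000 -1.000
-28.000 21.000 -1.000
-92.000 97.500 -77.000
-48.000 82.000 -53.000
8.000 118.500 7.000

step 0: Δleader=(-19.000, -17.000, 38.000°), disengaged; cmd=(0,0,0) → follower holds at (-28.000, 21.000, -1.000°)
step 1: Δleader=(20.000, 19.000, -25.000°), disengaged; cmd=(0,0,0) → follower holds at (-28.000, 21.000, -1.000°)
step 2: Δleader=(-16.000, 19.000, -38.000°), engaged; cmd=(-64.000, 76.500, -76.000°) → follower=(-92.000, 97.500, -77.000°)
step 3: Δleader=(11.000, -4.000, 12.000°), engaged; cmd=(44.000, -15.500, 24.000°) → follower=(-48.000, 82.000, -53.000°)
step 4: Δleader=(14.000, 9.000, 30.000°), engaged; cmd=(56.000, 36.500, 60.000°) → follower=(8.000, 118.500, 7.000°)


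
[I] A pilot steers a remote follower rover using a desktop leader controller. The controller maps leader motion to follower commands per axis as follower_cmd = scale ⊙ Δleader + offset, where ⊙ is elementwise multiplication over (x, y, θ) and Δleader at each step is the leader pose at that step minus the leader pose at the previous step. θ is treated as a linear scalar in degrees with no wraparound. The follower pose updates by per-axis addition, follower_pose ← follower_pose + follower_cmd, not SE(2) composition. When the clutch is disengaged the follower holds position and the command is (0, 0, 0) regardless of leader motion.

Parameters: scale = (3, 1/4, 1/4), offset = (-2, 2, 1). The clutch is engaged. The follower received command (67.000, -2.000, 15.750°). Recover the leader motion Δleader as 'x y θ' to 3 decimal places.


axis x: (67.000 − -2) / (3) = 23.000
axis y: (-2.000 − 2) / (1/4) = -16.000
axis θ: (15.750 − 1) / (1/4) = 59.000

23.000 -16.000 59.000


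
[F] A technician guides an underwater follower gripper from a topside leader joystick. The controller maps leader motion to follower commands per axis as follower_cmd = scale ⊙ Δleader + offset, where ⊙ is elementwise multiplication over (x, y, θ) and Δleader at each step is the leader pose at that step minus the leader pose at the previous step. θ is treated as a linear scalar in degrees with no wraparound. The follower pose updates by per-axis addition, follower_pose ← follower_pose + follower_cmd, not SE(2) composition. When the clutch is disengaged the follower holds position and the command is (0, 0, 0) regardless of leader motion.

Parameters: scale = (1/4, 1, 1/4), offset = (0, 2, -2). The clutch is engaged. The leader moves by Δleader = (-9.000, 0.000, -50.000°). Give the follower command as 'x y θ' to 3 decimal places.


axis x: 1/4·-9.000 + 0 = -2.250
axis y: 1·0.000 + 2 = 2.000
axis θ: 1/4·-50.000 + -2 = -14.500

-2.250 2.000 -14.500


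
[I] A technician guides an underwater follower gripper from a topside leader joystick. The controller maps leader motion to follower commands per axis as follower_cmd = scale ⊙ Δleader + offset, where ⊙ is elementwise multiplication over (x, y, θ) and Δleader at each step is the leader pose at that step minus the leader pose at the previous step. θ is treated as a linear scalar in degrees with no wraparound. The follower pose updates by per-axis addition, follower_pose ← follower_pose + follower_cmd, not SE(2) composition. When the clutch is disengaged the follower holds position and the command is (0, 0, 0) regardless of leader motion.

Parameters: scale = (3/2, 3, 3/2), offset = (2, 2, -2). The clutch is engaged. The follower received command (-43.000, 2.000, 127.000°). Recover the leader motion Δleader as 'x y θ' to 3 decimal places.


axis x: (-43.000 − 2) / (3/2) = -30.000
axis y: (2.000 − 2) / (3) = 0.000
axis θ: (127.000 − -2) / (3/2) = 86.000

-30.000 0.000 86.000
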